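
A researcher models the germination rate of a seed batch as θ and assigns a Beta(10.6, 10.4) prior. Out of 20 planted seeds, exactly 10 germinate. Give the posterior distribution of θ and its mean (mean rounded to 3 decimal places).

Posterior: Beta(20.6, 20.4); mean ≈ 0.502

Observing 10 successes and 10 failures updates Beta(10.6, 10.4) by adding the success and failure counts to the two shape parameters: α = 10.6+10 = 20.6, β = 10.4+10 = 20.4.
E[θ | data] = 20.6/(20.6+20.4) = 0.502.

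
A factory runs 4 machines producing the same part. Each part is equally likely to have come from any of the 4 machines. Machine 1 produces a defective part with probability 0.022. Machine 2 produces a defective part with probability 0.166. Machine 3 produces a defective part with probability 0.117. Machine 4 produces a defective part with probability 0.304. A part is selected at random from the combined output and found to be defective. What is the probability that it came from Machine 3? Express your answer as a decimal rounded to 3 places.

Posterior probability ≈ 0.192

P(defective|M1) = 0.022; P(defective|M2) = 0.166; P(defective|M3) = 0.117; P(defective|M4) = 0.304.
Prior × likelihood for each source: 0.25·0.022=0.005500, 0.25·0.166=0.04150, 0.25·0.117=0.02925, 0.25·0.304=0.07600. Summing gives P(defective) = 0.15225.
P(Machine 3 | defective) = 0.02925 / 0.15225 = 0.192.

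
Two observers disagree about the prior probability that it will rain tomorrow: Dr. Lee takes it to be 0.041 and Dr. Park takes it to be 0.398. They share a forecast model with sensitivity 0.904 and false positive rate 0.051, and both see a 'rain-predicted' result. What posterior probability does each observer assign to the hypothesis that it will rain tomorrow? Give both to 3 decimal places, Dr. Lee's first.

Dr. Lee: 0.431; Dr. Park: 0.921

P('+'|H) = 0.904, P('+'|¬H) = 0.051.
Dr. Lee: numerator 0.904·0.041 = 0.037064; evidence = 0.037064+0.051·0.959 = 0.085973; posterior = 0.431.
Dr. Park: numerator 0.904·0.398 = 0.35979; evidence = 0.35979+0.051·0.602 = 0.39049; posterior = 0.921.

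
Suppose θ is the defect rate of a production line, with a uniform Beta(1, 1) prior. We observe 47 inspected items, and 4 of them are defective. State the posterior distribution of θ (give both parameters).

Posterior: Beta(5, 44)

Observing 4 successes and 43 failures updates Beta(1, 1) by adding the success and failure counts to the two shape parameters: α = 1+4 = 5, β = 1+43 = 44.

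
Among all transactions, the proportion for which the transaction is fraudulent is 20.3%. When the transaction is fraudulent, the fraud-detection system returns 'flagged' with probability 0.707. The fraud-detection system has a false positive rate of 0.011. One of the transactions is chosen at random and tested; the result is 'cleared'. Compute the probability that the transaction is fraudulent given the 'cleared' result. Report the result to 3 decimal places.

Write H for 'the transaction is fraudulent'. Prior odds H:¬H = 0.203/0.797 = 0.25471. For the 'cleared' outcome, the likelihood ratio is 0.293/0.989 = 0.29626.
Posterior odds = 0.25471 × 0.29626 = 0.075459, so P(H|E) = 0.075459/(1+0.075459) = 0.070.

P(H | E) ≈ 0.070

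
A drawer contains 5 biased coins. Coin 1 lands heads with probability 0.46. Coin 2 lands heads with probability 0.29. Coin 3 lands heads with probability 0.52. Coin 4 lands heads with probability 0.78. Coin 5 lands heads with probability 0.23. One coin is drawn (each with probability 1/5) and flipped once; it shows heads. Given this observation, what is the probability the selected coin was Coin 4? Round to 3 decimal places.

Posterior probability ≈ 0.342

Tabulate prior·likelihood by source: [1] prior 0.2, lik 0.46, product 0.09200; [2] prior 0.2, lik 0.29, product 0.05800; [3] prior 0.2, lik 0.52, product 0.1040; [4] prior 0.2, lik 0.78, product 0.1560; [5] prior 0.2, lik 0.23, product 0.04600.
Normalizing constant = 0.45600; the posterior for Coin 4 is its product over the sum, 0.1560/0.45600 = 0.342.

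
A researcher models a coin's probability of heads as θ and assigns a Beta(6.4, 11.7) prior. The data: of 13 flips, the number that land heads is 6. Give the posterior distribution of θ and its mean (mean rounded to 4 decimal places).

Posterior: Beta(12.4, 18.7); mean ≈ 0.3987

Observing 6 successes and 7 failures updates Beta(6.4, 11.7) by adding the success and failure counts to the two shape parameters: α = 6.4+6 = 12.4, β = 11.7+7 = 18.7.
E[θ | data] = 12.4/(12.4+18.7) = 0.3987.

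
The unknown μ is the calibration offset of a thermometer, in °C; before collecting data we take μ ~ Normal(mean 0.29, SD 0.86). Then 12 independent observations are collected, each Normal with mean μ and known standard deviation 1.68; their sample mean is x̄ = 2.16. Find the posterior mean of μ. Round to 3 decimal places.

Prior precision 1/τ₀² = 1/0.86² = 1.35208; data precision n/σ² = 12/1.68² = 4.25170.
Posterior precision = 1.35208 + 4.25170 = 5.60378.
Posterior mean = (1.35208·0.29 + 4.25170·2.16) / 5.60378 = 1.709.

Posterior mean ≈ 1.709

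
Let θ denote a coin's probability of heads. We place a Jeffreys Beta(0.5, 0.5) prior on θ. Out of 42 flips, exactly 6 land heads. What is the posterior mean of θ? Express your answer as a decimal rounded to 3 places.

Posterior mean ≈ 0.151

The binomial likelihood is conjugate to the Beta prior: with 6 successes and 36 failures, the posterior is Beta(0.5+6, 0.5+36) = Beta(6.5, 36.5).
E[θ | data] = 6.5/(6.5+36.5) = 0.151.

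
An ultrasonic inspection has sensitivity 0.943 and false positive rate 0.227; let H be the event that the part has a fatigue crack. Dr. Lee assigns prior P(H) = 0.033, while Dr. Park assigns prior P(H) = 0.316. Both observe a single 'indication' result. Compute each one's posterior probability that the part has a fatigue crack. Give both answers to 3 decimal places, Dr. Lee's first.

Dr. Lee: 0.124; Dr. Park: 0.657

P('+'|H) = 0.943, P('+'|¬H) = 0.227.
Dr. Lee: numerator 0.943·0.033 = 0.031119; evidence = 0.031119+0.227·0.967 = 0.25063; posterior = 0.124.
Dr. Park: numerator 0.943·0.316 = 0.29799; evidence = 0.29799+0.227·0.684 = 0.45326; posterior = 0.657.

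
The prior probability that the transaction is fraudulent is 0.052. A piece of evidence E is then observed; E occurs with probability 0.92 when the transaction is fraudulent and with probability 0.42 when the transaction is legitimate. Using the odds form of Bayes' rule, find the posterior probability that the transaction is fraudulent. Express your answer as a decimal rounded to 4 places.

Prior odds = 0.052/(1−0.052) = 0.054852. In log-odds, ln(0.054852) = -2.9031.
Add log likelihood ratio: ln(2.1905) = 0.78412.
Posterior log-odds = -2.1190, so posterior odds = exp(-2.1190) = 0.12015. Converting, P(H|E) = 0.12015/1.1202 = 0.1073.

Posterior probability ≈ 0.1073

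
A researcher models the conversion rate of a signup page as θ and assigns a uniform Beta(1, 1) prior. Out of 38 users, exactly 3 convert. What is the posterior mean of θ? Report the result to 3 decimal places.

Posterior mean ≈ 0.100

Observing 3 successes and 35 failures updates Beta(1, 1) by adding the success and failure counts to the two shape parameters: α = 1+3 = 4, β = 1+35 = 36.
E[θ | data] = 4/(4+36) = 0.100.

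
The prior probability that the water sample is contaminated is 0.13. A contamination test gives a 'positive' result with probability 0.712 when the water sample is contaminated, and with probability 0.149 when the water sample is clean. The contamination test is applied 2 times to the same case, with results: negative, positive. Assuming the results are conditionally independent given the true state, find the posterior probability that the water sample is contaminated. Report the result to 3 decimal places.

Let H be the event that the water sample is contaminated; start with P(H) = 0.13. P('positive'|H) = 0.712, P('positive'|¬H) = 0.149.
Update on result 1 ('negative'): P(H) ← 0.288·0.1300 / (0.288·0.1300 + 0.851·0.8700) = 0.037440/0.77781 = 0.0481.
Update on result 2 ('positive'): P(H) ← 0.712·0.0481 / (0.712·0.0481 + 0.149·0.9519) = 0.034272/0.17610 = 0.1946.

Posterior P(H) ≈ 0.195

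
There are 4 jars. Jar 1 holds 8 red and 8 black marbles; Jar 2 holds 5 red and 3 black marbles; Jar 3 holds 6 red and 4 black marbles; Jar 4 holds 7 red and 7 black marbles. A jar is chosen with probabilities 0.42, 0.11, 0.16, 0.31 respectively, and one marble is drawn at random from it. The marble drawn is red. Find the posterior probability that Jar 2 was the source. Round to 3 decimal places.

P(red|Jar 1) = 0.5; P(red|Jar 2) = 0.625; P(red|Jar 3) = 0.6; P(red|Jar 4) = 0.5.
Prior × likelihood for each source: 0.42·0.5=0.2100, 0.11·0.625=0.06875, 0.16·0.6=0.09600, 0.31·0.5=0.1550. Summing gives P(red) = 0.52975.
P(Jar 2 | red) = 0.06875 / 0.52975 = 0.130.

Posterior probability ≈ 0.130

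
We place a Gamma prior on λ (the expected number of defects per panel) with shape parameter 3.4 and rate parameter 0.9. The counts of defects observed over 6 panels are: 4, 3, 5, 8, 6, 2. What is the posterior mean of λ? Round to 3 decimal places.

Posterior mean ≈ 4.551

Total count ∑xᵢ = 28 over n = 6 panels.
Gamma is conjugate to the Poisson likelihood: posterior is Gamma(shape = 3.4+28 = 31.4, rate = 0.9+6 = 6.9).
E[λ | data] = 31.4/6.9 = 4.551.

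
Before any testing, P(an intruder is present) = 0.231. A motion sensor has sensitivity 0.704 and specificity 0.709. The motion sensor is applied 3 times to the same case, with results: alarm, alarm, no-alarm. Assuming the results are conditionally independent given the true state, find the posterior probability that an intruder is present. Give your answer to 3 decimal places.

With H the event that an intruder is present, the joint likelihood of the observed sequence is P(data|H) = 0.704·0.704·0.296 = 0.14670 and P(data|¬H) = 0.291·0.291·0.709 = 0.060039.
Bayes: P(H|data) = 0.231·0.14670 / (0.231·0.14670 + 0.769·0.060039) = 0.033888/0.080058 = 0.4233.

Posterior P(H) ≈ 0.423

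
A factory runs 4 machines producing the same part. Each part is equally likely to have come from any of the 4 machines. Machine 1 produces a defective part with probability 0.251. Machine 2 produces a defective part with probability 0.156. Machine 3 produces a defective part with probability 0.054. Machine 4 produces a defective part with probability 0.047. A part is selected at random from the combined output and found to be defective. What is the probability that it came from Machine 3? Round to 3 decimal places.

Posterior probability ≈ 0.106

P(defective|M1) = 0.251; P(defective|M2) = 0.156; P(defective|M3) = 0.054; P(defective|M4) = 0.047.
Prior × likelihood for each source: 0.25·0.251=0.06275, 0.25·0.156=0.03900, 0.25·0.054=0.01350, 0.25·0.047=0.01175. Summing gives P(defective) = 0.12700.
P(Machine 3 | defective) = 0.01350 / 0.12700 = 0.106.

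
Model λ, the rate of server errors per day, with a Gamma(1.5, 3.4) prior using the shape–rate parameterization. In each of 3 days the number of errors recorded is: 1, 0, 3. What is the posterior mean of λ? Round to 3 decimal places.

Posterior mean ≈ 0.859

Total count ∑xᵢ = 4 over n = 3 days.
Gamma is conjugate to the Poisson likelihood: posterior is Gamma(shape = 1.5+4 = 5.5, rate = 3.4+3 = 6.4).
Posterior mean = shape/rate = 5.5/6.4 = 0.859.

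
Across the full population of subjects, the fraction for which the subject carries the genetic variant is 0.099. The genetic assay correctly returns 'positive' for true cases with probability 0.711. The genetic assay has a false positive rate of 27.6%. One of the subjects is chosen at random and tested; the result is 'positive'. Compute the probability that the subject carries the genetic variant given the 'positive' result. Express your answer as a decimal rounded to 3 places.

P(H | E) ≈ 0.221

Write H for 'the subject carries the genetic variant'. Prior odds H:¬H = 0.099/0.901 = 0.10988. For the 'positive' outcome, the likelihood ratio is 0.711/0.276 = 2.5761.
Posterior odds = 0.10988 × 2.5761 = 0.28306, so P(H|E) = 0.28306/(1+0.28306) = 0.221.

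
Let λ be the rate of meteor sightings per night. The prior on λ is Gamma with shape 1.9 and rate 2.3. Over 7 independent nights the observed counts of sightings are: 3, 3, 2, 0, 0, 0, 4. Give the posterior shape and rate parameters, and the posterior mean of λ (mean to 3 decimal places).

Total count ∑xᵢ = 12 over n = 7 nights.
Gamma is conjugate to the Poisson likelihood: posterior is Gamma(shape = 1.9+12 = 13.9, rate = 2.3+7 = 9.3).
E[λ | data] = 13.9/9.3 = 1.495.

Posterior: Gamma(shape=13.9, rate=9.3); mean ≈ 1.495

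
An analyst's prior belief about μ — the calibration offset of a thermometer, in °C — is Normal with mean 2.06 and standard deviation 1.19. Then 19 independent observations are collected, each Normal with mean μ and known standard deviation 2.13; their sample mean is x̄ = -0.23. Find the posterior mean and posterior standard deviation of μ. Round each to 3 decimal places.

With known σ, the Normal prior is conjugate. Weight on the data is w = (n/σ²)/(n/σ² + 1/τ₀²) = 4.18788/(4.18788+0.706165) = 0.85571.
Posterior mean = w·x̄ + (1−w)·μ₀ = 0.85571·-0.23 + 0.14429·2.06 = 0.100. Posterior variance = 1/(4.18788+0.706165) = 0.204330, so SD = 0.452.

Posterior mean ≈ 0.100; posterior SD ≈ 0.452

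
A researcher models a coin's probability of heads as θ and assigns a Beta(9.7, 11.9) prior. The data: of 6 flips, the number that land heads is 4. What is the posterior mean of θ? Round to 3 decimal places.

Posterior mean ≈ 0.496

The binomial likelihood is conjugate to the Beta prior: with 4 successes and 2 failures, the posterior is Beta(9.7+4, 11.9+2) = Beta(13.7, 13.9).
Posterior mean = α/(α+β) = 13.7/27.6 = 0.496.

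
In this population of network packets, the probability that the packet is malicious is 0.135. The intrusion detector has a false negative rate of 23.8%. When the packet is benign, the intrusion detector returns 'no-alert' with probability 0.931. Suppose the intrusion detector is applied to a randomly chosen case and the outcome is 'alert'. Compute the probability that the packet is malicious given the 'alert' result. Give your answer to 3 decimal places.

P(H | E) ≈ 0.633

Write H for 'the packet is malicious'. Prior odds H:¬H = 0.135/0.865 = 0.15607. For the 'alert' outcome, the likelihood ratio is 0.762/0.069 = 11.043.
Posterior odds = 0.15607 × 11.043 = 1.7235, so P(H|E) = 1.7235/(1+1.7235) = 0.633.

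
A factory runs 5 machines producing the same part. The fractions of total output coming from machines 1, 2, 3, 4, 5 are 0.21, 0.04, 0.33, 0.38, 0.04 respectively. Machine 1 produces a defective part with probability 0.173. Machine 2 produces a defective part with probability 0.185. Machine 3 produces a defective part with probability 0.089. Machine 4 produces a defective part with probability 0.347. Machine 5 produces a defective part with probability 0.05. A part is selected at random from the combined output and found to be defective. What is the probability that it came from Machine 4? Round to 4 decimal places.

Tabulate prior·likelihood by source: [1] prior 0.21, lik 0.173, product 0.03633; [2] prior 0.04, lik 0.185, product 0.007400; [3] prior 0.33, lik 0.089, product 0.02937; [4] prior 0.38, lik 0.347, product 0.1319; [5] prior 0.04, lik 0.05, product 0.002000.
Normalizing constant = 0.20696; the posterior for Machine 4 is its product over the sum, 0.1319/0.20696 = 0.6371.

Posterior probability ≈ 0.6371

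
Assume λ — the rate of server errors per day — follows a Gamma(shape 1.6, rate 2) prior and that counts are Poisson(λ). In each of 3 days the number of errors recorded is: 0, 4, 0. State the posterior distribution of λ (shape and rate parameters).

Posterior: Gamma(shape=5.6, rate=5)

Total count ∑xᵢ = 4 over n = 3 days.
Gamma is conjugate to the Poisson likelihood: posterior is Gamma(shape = 1.6+4 = 5.6, rate = 2+3 = 5).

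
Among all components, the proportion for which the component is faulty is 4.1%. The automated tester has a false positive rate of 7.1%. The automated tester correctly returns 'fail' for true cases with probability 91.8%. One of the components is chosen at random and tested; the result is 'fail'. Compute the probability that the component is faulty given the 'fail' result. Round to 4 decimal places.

P(H | E) ≈ 0.3560

Let H be the event that the component is faulty. P(H) = 0.041, so P(¬H) = 0.959. With E the 'fail' result, P(E|H) = 0.918 and P(E|¬H) = 0.071.
P(E) = 0.918·0.041 + 0.071·0.959 = 0.037638 + 0.068089 = 0.10573.
By Bayes' theorem, P(H|E) = 0.037638 / 0.10573 = 0.3560.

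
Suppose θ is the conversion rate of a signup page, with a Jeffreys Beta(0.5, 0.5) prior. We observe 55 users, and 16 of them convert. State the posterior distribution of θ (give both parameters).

Posterior: Beta(16.5, 39.5)

Observing 16 successes and 39 failures updates Beta(0.5, 0.5) by adding the success and failure counts to the two shape parameters: α = 0.5+16 = 16.5, β = 0.5+39 = 39.5.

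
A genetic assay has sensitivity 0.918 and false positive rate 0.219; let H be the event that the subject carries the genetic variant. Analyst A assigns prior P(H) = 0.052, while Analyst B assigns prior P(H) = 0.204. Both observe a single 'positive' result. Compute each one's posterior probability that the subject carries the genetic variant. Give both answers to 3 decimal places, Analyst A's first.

Analyst A: 0.187; Analyst B: 0.518

P('+'|H) = 0.918, P('+'|¬H) = 0.219.
Analyst A: numerator 0.918·0.052 = 0.047736; evidence = 0.047736+0.219·0.948 = 0.25535; posterior = 0.187.
Analyst B: numerator 0.918·0.204 = 0.18727; evidence = 0.18727+0.219·0.796 = 0.36160; posterior = 0.518.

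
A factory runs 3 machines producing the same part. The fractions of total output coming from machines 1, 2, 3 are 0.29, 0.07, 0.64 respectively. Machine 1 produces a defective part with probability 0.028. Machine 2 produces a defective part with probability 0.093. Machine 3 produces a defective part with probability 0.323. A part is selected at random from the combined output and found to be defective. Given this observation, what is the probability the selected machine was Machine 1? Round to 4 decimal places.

P(defective|M1) = 0.028; P(defective|M2) = 0.093; P(defective|M3) = 0.323.
Prior × likelihood for each source: 0.29·0.028=0.008120, 0.07·0.093=0.006510, 0.64·0.323=0.2067. Summing gives P(defective) = 0.22135.
P(Machine 1 | defective) = 0.008120 / 0.22135 = 0.0367.

Posterior probability ≈ 0.0367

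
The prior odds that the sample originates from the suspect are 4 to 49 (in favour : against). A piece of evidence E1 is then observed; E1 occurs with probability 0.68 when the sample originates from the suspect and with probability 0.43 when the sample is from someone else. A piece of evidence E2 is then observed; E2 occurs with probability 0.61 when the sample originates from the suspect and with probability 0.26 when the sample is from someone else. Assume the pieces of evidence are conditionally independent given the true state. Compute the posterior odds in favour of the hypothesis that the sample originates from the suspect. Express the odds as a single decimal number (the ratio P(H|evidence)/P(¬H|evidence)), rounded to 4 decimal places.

Prior odds = 4/49 = 0.081633. In log-odds, ln(0.081633) = -2.5055.
Add log likelihood ratios: ln(1.5814) + ln(2.3462) = 1.3111.
Posterior log-odds = -1.1944, so posterior odds = exp(-1.1944) = 0.30287.

Posterior odds ≈ 0.3029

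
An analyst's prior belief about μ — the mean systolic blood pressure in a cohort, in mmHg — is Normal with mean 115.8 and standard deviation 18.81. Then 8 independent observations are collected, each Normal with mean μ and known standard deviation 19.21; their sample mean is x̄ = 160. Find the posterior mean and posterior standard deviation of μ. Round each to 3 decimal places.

Posterior mean ≈ 154.902; posterior SD ≈ 6.388

Prior precision 1/τ₀² = 1/18.81² = 0.00282633; data precision n/σ² = 8/19.21² = 0.0216788.
Posterior precision = 0.00282633 + 0.0216788 = 0.0245051, giving posterior SD = 1/√0.0245051 = 6.388.
Posterior mean = (0.00282633·115.8 + 0.0216788·160) / 0.0245051 = 154.902.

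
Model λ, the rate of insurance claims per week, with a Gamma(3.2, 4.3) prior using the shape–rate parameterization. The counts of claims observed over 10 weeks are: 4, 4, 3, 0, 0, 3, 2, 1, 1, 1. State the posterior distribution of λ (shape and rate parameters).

Posterior: Gamma(shape=22.2, rate=14.3)

The Poisson likelihood adds the total count to the shape and the number of exposure periods to the rate. Here ∑xᵢ = 19 and n = 10, so shape 3.2→22.2 and rate 4.3→14.3.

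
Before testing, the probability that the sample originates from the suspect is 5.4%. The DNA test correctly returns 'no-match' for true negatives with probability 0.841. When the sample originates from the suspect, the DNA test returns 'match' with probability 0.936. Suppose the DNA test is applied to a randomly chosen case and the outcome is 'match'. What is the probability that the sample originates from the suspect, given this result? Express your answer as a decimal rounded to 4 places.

Let H be the event that the sample originates from the suspect. P(H) = 0.054, so P(¬H) = 0.946. With E the 'match' result, P(E|H) = 0.936 and P(E|¬H) = 0.159.
P(E) = 0.936·0.054 + 0.159·0.946 = 0.050544 + 0.15041 = 0.20096.
By Bayes' theorem, P(H|E) = 0.050544 / 0.20096 = 0.2515.

P(H | E) ≈ 0.2515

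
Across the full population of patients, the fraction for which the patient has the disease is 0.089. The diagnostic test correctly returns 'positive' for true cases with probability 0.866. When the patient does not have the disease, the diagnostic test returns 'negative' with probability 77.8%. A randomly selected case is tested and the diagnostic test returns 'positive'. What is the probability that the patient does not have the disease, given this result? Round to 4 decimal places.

Let H be the event that the patient has the disease. P(H) = 0.089, so P(¬H) = 0.911. With E the 'positive' result, P(E|H) = 0.866 and P(E|¬H) = 0.222.
P(E) = 0.866·0.089 + 0.222·0.911 = 0.077074 + 0.20224 = 0.27932.
By Bayes' theorem, P(H|E) = 0.077074 / 0.27932 = 0.2759. Hence P(¬H|E) = 1 − 0.2759 = 0.7241.

P(¬H | E) ≈ 0.7241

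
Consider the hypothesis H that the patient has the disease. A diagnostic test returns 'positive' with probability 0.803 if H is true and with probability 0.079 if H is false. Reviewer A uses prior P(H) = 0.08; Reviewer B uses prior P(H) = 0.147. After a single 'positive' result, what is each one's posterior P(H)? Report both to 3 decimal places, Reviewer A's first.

Reviewer A: 0.469; Reviewer B: 0.637

P('+'|H) = 0.803, P('+'|¬H) = 0.079.
Reviewer A: numerator 0.803·0.08 = 0.064240; evidence = 0.064240+0.079·0.92 = 0.13692; posterior = 0.469.
Reviewer B: numerator 0.803·0.147 = 0.11804; evidence = 0.11804+0.079·0.853 = 0.18543; posterior = 0.637.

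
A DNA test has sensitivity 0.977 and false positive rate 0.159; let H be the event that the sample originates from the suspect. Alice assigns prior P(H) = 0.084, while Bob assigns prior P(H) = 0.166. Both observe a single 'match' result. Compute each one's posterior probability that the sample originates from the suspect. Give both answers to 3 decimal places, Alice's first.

P('+'|H) = 0.977, P('+'|¬H) = 0.159.
Alice: numerator 0.977·0.084 = 0.082068; evidence = 0.082068+0.159·0.916 = 0.22771; posterior = 0.360.
Bob: numerator 0.977·0.166 = 0.16218; evidence = 0.16218+0.159·0.834 = 0.29479; posterior = 0.550.

Alice: 0.360; Bob: 0.550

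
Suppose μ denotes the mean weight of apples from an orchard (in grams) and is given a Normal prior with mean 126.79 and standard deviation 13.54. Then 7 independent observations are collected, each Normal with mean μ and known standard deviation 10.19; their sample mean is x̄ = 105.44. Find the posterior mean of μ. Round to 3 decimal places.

Posterior mean ≈ 107.038

With known σ, the Normal prior is conjugate. Weight on the data is w = (n/σ²)/(n/σ² + 1/τ₀²) = 0.0674139/(0.0674139+0.00545460) = 0.92514.
Posterior mean = w·x̄ + (1−w)·μ₀ = 0.92514·105.44 + 0.074855·126.79 = 107.038.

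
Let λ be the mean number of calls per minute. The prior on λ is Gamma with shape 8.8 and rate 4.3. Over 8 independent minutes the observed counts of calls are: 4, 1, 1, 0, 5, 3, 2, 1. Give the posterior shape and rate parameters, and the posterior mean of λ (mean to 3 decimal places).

Posterior: Gamma(shape=25.8, rate=12.3); mean ≈ 2.098

The Poisson likelihood adds the total count to the shape and the number of exposure periods to the rate. Here ∑xᵢ = 17 and n = 8, so shape 8.8→25.8 and rate 4.3→12.3.
E[λ | data] = 25.8/12.3 = 2.098.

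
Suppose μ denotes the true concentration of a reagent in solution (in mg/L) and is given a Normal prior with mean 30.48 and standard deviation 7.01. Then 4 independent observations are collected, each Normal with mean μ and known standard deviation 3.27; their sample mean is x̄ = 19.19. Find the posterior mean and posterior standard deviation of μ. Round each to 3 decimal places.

With known σ, the Normal prior is conjugate. Weight on the data is w = (n/σ²)/(n/σ² + 1/τ₀²) = 0.374080/(0.374080+0.0203500) = 0.94841.
Posterior mean = w·x̄ + (1−w)·μ₀ = 0.94841·19.19 + 0.051593·30.48 = 19.772. Posterior variance = 1/(0.374080+0.0203500) = 2.53530, so SD = 1.592.

Posterior mean ≈ 19.772; posterior SD ≈ 1.592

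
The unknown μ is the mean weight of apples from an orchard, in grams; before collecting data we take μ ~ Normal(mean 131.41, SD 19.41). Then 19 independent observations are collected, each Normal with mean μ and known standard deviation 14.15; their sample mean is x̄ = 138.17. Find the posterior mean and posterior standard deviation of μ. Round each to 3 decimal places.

Posterior mean ≈ 137.986; posterior SD ≈ 3.202

With known σ, the Normal prior is conjugate. Weight on the data is w = (n/σ²)/(n/σ² + 1/τ₀²) = 0.0948944/(0.0948944+0.00265429) = 0.97279.
Posterior mean = w·x̄ + (1−w)·μ₀ = 0.97279·138.17 + 0.027210·131.41 = 137.986. Posterior variance = 1/(0.0948944+0.00265429) = 10.2513, so SD = 3.202.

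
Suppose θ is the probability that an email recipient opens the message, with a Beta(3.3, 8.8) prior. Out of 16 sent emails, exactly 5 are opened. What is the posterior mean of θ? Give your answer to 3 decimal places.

Observing 5 successes and 11 failures updates Beta(3.3, 8.8) by adding the success and failure counts to the two shape parameters: α = 3.3+5 = 8.3, β = 8.8+11 = 19.8.
E[θ | data] = 8.3/(8.3+19.8) = 0.295.

Posterior mean ≈ 0.295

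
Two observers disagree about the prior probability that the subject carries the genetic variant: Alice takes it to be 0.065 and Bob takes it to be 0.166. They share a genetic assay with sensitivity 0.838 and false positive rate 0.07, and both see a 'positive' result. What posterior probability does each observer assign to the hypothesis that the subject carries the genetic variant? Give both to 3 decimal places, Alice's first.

P('+'|H) = 0.838, P('+'|¬H) = 0.07.
Alice: numerator 0.838·0.065 = 0.054470; evidence = 0.054470+0.07·0.935 = 0.11992; posterior = 0.454.
Bob: numerator 0.838·0.166 = 0.13911; evidence = 0.13911+0.07·0.834 = 0.19749; posterior = 0.704.

Alice: 0.454; Bob: 0.704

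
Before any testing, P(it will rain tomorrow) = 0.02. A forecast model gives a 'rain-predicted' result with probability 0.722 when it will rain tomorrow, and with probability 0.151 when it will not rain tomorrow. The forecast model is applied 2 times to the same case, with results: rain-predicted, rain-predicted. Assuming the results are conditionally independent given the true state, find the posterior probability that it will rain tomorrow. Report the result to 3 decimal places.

With H the event that it will rain tomorrow, the joint likelihood of the observed sequence is P(data|H) = 0.722·0.722 = 0.52128 and P(data|¬H) = 0.151·0.151 = 0.022801.
Bayes: P(H|data) = 0.02·0.52128 / (0.02·0.52128 + 0.98·0.022801) = 0.010426/0.032771 = 0.3181.

Posterior P(H) ≈ 0.318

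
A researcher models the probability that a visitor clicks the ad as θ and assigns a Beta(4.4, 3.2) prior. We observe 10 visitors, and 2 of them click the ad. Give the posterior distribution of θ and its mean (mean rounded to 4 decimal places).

The binomial likelihood is conjugate to the Beta prior: with 2 successes and 8 failures, the posterior is Beta(4.4+2, 3.2+8) = Beta(6.4, 11.2).
E[θ | data] = 6.4/(6.4+11.2) = 0.3636.

Posterior: Beta(6.4, 11.2); mean ≈ 0.3636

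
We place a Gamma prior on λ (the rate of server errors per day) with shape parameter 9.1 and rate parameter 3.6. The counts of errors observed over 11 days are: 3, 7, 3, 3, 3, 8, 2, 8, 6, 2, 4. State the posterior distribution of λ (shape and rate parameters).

Posterior: Gamma(shape=58.1, rate=14.6)

Total count ∑xᵢ = 49 over n = 11 days.
Gamma is conjugate to the Poisson likelihood: posterior is Gamma(shape = 9.1+49 = 58.1, rate = 3.6+11 = 14.6).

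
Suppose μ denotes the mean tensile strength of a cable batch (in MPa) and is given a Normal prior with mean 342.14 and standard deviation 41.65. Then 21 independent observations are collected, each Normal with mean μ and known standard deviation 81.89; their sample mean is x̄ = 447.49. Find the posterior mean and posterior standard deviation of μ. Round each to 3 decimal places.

Prior precision 1/τ₀² = 1/41.65² = 0.00057646; data precision n/σ² = 21/81.89² = 0.00313154.
Posterior precision = 0.00057646 + 0.00313154 = 0.00370800, giving posterior SD = 1/√0.00370800 = 16.422.
Posterior mean = (0.00057646·342.14 + 0.00313154·447.49) / 0.00370800 = 431.112.

Posterior mean ≈ 431.112; posterior SD ≈ 16.422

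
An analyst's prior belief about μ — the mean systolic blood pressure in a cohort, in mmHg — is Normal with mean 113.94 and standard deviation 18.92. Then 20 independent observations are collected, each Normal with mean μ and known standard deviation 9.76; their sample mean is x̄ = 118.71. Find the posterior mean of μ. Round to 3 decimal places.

With known σ, the Normal prior is conjugate. Weight on the data is w = (n/σ²)/(n/σ² + 1/τ₀²) = 0.209957/(0.209957+0.00279356) = 0.98687.
Posterior mean = w·x̄ + (1−w)·μ₀ = 0.98687·118.71 + 0.013131·113.94 = 118.647.

Posterior mean ≈ 118.647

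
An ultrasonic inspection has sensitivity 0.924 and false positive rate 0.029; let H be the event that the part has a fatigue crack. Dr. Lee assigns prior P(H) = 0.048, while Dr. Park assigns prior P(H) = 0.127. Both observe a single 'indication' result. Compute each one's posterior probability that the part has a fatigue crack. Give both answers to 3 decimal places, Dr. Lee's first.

Dr. Lee: 0.616; Dr. Park: 0.823

P('+'|H) = 0.924, P('+'|¬H) = 0.029.
Dr. Lee: numerator 0.924·0.048 = 0.044352; evidence = 0.044352+0.029·0.952 = 0.071960; posterior = 0.616.
Dr. Park: numerator 0.924·0.127 = 0.11735; evidence = 0.11735+0.029·0.873 = 0.14267; posterior = 0.823.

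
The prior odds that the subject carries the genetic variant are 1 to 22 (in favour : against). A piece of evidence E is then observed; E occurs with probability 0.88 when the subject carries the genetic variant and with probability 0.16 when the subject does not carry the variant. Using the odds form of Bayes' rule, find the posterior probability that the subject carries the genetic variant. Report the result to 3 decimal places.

Posterior probability ≈ 0.200

Prior odds = 1/22 = 0.045455.
Likelihood ratio for E = 0.88/0.16 = 5.5000.
Posterior odds = prior odds × LR = 0.25000.
Posterior probability = odds/(1+odds) = 0.25000/1.2500 = 0.200.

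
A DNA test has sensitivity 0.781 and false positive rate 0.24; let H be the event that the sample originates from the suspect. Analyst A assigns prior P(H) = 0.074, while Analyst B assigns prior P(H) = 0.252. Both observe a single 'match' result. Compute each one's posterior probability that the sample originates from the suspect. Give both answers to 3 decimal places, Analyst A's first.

Analyst A: 0.206; Analyst B: 0.523

P('+'|H) = 0.781, P('+'|¬H) = 0.24.
Analyst A: numerator 0.781·0.074 = 0.057794; evidence = 0.057794+0.24·0.926 = 0.28003; posterior = 0.206.
Analyst B: numerator 0.781·0.252 = 0.19681; evidence = 0.19681+0.24·0.748 = 0.37633; posterior = 0.523.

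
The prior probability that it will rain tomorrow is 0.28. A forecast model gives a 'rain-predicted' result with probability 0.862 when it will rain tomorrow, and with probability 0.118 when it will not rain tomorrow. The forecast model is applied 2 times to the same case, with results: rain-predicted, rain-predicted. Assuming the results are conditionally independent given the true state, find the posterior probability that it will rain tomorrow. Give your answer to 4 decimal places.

With H the event that it will rain tomorrow, the joint likelihood of the observed sequence is P(data|H) = 0.862·0.862 = 0.74304 and P(data|¬H) = 0.118·0.118 = 0.013924.
Bayes: P(H|data) = 0.28·0.74304 / (0.28·0.74304 + 0.72·0.013924) = 0.20805/0.21808 = 0.9540.

Posterior P(H) ≈ 0.9540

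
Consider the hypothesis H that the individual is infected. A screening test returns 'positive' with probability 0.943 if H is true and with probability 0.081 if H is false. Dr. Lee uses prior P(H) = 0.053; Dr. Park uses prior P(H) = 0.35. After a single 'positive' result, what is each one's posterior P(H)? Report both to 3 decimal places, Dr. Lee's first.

The likelihood ratio for a 'positive' result is 0.943/0.081 = 11.642.
Dr. Lee: prior odds 0.053/0.947 = 0.055966; posterior odds 0.65156; posterior probability 0.395.
Dr. Park: prior odds 0.35/0.65 = 0.53846; posterior odds 6.2688; posterior probability 0.862.

Dr. Lee: 0.395; Dr. Park: 0.862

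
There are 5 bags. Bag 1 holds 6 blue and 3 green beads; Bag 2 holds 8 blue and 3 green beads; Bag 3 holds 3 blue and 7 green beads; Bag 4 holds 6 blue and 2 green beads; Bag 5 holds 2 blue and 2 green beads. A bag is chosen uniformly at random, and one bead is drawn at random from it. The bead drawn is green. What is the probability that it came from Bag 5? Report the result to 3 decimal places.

P(green|Bag 1) = 0.3333; P(green|Bag 2) = 0.2727; P(green|Bag 3) = 0.7; P(green|Bag 4) = 0.25; P(green|Bag 5) = 0.5.
Prior × likelihood for each source: 0.2·0.3333=0.06667, 0.2·0.2727=0.05455, 0.2·0.7=0.1400, 0.2·0.25=0.05000, 0.2·0.5=0.1000. Summing gives P(green) = 0.41121.
P(Bag 5 | green) = 0.1000 / 0.41121 = 0.243.

Posterior probability ≈ 0.243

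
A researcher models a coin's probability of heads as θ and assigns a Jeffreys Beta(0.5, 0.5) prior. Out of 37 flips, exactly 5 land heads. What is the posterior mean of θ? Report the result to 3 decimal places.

Observing 5 successes and 32 failures updates Beta(0.5, 0.5) by adding the success and failure counts to the two shape parameters: α = 0.5+5 = 5.5, β = 0.5+32 = 32.5.
E[θ | data] = 5.5/(5.5+32.5) = 0.145.

Posterior mean ≈ 0.145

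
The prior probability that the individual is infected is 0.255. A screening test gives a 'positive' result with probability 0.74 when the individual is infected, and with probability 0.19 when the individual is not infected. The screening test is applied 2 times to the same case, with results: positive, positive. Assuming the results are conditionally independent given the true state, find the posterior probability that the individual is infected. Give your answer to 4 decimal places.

Posterior P(H) ≈ 0.8385

With H the event that the individual is infected, the joint likelihood of the observed sequence is P(data|H) = 0.74·0.74 = 0.54760 and P(data|¬H) = 0.19·0.19 = 0.036100.
Bayes: P(H|data) = 0.255·0.54760 / (0.255·0.54760 + 0.745·0.036100) = 0.13964/0.16653 = 0.8385.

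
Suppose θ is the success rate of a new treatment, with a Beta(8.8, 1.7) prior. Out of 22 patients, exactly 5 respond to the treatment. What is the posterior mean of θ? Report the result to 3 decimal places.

The binomial likelihood is conjugate to the Beta prior: with 5 successes and 17 failures, the posterior is Beta(8.8+5, 1.7+17) = Beta(13.8, 18.7).
E[θ | data] = 13.8/(13.8+18.7) = 0.425.

Posterior mean ≈ 0.425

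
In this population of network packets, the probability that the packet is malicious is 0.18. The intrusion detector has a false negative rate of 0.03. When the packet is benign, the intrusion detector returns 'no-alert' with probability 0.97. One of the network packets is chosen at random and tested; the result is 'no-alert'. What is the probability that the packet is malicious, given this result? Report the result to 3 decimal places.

P(H | E) ≈ 0.007

Let H be the event that the packet is malicious. P(H) = 0.18, so P(¬H) = 0.82. With E the 'no-alert' result, P(E|H) = 0.03 and P(E|¬H) = 0.97.
P(E) = 0.03·0.18 + 0.97·0.82 = 0.0054000 + 0.79540 = 0.80080.
By Bayes' theorem, P(H|E) = 0.0054000 / 0.80080 = 0.007.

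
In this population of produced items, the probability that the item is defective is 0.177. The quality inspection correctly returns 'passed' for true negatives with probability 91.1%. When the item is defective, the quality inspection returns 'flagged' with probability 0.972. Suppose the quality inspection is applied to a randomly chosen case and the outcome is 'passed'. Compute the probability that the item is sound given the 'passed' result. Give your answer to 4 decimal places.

Write H for 'the item is defective'. Prior odds H:¬H = 0.177/0.823 = 0.21507. For the 'passed' outcome, the likelihood ratio is 0.028/0.911 = 0.030735.
Posterior odds = 0.21507 × 0.030735 = 0.0066102, so P(H|E) = 0.0066102/(1+0.0066102) = 0.0066. Then P(¬H|E) = 1 − 0.0066 = 0.9934.

P(¬H | E) ≈ 0.9934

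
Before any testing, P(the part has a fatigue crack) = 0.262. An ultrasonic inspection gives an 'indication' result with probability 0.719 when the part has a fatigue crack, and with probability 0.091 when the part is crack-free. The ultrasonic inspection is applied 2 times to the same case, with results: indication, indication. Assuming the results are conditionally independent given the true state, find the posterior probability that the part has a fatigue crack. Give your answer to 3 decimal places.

With H the event that the part has a fatigue crack, the joint likelihood of the observed sequence is P(data|H) = 0.719·0.719 = 0.51696 and P(data|¬H) = 0.091·0.091 = 0.0082810.
Bayes: P(H|data) = 0.262·0.51696 / (0.262·0.51696 + 0.738·0.0082810) = 0.13544/0.14156 = 0.9568.

Posterior P(H) ≈ 0.957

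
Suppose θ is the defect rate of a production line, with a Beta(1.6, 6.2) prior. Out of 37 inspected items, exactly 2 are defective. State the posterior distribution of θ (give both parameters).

Observing 2 successes and 35 failures updates Beta(1.6, 6.2) by adding the success and failure counts to the two shape parameters: α = 1.6+2 = 3.6, β = 6.2+35 = 41.2.

Posterior: Beta(3.6, 41.2)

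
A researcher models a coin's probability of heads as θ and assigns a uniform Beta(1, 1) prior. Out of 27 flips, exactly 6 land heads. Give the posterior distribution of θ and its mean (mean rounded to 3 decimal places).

Observing 6 successes and 21 failures updates Beta(1, 1) by adding the success and failure counts to the two shape parameters: α = 1+6 = 7, β = 1+21 = 22.
Posterior mean = α/(α+β) = 7/29 = 0.241.

Posterior: Beta(7, 22); mean ≈ 0.241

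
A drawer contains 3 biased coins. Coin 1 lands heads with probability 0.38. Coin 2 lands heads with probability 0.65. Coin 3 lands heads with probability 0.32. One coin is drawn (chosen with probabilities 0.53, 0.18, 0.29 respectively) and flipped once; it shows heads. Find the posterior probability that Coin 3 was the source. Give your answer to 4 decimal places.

Tabulate prior·likelihood by source: [1] prior 0.53, lik 0.38, product 0.2014; [2] prior 0.18, lik 0.65, product 0.1170; [3] prior 0.29, lik 0.32, product 0.09280.
Normalizing constant = 0.41120; the posterior for Coin 3 is its product over the sum, 0.09280/0.41120 = 0.2257.

Posterior probability ≈ 0.2257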